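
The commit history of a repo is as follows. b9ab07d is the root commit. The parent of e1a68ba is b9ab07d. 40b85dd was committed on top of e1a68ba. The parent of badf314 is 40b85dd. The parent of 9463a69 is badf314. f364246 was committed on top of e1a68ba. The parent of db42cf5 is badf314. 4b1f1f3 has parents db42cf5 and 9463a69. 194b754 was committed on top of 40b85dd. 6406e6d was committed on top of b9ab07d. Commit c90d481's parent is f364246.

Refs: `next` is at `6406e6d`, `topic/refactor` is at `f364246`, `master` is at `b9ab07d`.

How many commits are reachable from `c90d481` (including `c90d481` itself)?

Walking parent pointers from c90d481: reachable set = {b9ab07d, c90d481, e1a68ba, f364246}.
That is 4 commits.

4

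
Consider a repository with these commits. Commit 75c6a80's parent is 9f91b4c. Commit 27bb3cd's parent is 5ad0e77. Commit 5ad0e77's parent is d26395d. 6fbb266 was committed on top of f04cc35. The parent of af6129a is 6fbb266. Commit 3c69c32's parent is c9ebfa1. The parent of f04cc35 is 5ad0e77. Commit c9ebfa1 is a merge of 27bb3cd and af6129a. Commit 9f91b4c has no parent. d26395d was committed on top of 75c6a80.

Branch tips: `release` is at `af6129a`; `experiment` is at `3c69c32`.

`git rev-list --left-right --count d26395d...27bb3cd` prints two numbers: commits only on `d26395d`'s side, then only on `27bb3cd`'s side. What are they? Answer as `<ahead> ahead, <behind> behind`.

0 ahead, 2 behind

Reachable from d26395d: {75c6a80, 9f91b4c, d26395d}.
Reachable from 27bb3cd: {27bb3cd, 5ad0e77, 75c6a80, 9f91b4c, d26395d}.
Only in d26395d's history (ahead): {} — 0.
Only in 27bb3cd's history (behind): {27bb3cd, 5ad0e77} — 2.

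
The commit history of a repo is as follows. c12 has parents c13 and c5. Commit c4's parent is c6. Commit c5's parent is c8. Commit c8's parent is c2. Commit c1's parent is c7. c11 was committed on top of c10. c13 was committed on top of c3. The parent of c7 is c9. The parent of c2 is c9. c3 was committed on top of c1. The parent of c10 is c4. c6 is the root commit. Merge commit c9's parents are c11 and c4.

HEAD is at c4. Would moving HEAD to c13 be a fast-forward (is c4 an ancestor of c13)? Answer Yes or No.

A fast-forward from c4 to c13 is possible iff c4 is an ancestor of c13.
Ancestors of c13: {c1, c10, c11, c13, c3, c4, c6, c7, c9}.
c4 is among them, so fast-forward is possible.

Yes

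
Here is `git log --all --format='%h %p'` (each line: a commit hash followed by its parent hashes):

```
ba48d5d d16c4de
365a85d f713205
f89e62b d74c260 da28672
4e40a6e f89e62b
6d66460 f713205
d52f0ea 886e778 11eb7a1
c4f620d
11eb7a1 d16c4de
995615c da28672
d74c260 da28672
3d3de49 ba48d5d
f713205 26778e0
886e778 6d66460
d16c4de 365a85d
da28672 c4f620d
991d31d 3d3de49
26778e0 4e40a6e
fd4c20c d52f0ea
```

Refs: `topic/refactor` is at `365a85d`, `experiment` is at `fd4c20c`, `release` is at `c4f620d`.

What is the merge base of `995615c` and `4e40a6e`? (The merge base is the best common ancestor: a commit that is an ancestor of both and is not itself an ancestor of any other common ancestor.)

Ancestors of 995615c: {995615c, c4f620d, da28672}.
Ancestors of 4e40a6e: {4e40a6e, c4f620d, d74c260, da28672, f89e62b}.
Common ancestors: {c4f620d, da28672}.
Among these, da28672 is not an ancestor of any other common ancestor — it is the merge base.

da28672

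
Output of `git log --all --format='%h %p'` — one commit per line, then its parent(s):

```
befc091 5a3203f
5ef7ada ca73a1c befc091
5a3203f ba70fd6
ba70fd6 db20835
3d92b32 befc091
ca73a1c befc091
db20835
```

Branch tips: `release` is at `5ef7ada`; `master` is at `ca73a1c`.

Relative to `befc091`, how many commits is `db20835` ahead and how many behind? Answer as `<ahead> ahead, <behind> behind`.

Reachable from db20835: {db20835}.
Reachable from befc091: {5a3203f, ba70fd6, befc091, db20835}.
Only in db20835's history (ahead): {} — 0.
Only in befc091's history (behind): {5a3203f, ba70fd6, befc091} — 3.

0 ahead, 3 behind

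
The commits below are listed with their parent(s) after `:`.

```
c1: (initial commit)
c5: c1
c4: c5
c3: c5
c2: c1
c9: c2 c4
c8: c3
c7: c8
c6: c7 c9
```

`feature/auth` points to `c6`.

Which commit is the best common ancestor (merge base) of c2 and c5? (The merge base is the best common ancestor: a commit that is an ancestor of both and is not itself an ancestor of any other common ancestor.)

c1

Ancestors of c2: {c1, c2}.
Ancestors of c5: {c1, c5}.
Common ancestors: {c1}.
The only common ancestor is c1, so it is the merge base.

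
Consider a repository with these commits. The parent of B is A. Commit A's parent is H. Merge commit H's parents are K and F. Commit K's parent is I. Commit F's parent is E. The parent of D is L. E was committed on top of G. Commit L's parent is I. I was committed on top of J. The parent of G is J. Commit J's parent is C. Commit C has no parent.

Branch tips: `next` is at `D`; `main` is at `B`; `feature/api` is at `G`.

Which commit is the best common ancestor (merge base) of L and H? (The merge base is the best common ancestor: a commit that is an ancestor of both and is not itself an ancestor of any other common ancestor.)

Ancestors of L: {C, I, J, L}.
Ancestors of H: {C, E, F, G, H, I, J, K}.
Common ancestors: {C, I, J}.
Among these, I is not an ancestor of any other common ancestor — it is the merge base.

I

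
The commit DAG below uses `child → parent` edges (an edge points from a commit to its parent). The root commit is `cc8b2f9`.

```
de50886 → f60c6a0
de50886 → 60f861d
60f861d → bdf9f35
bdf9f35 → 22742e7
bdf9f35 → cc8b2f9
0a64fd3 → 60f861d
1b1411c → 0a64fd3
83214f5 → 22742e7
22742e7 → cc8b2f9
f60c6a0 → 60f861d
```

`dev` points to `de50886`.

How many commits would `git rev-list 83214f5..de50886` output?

Reachable from de50886: {22742e7, 60f861d, bdf9f35, cc8b2f9, de50886, f60c6a0}.
Reachable from 83214f5: {22742e7, 83214f5, cc8b2f9}.
In de50886's history but not 83214f5's: {60f861d, bdf9f35, de50886, f60c6a0} — 4 commits.

4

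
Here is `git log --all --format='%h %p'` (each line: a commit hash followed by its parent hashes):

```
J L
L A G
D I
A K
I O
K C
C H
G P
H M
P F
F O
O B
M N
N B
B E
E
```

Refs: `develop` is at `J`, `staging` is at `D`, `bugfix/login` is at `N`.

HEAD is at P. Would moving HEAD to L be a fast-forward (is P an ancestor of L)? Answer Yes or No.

A fast-forward from P to L is possible iff P is an ancestor of L.
Ancestors of L: {A, B, C, E, F, G, H, K, L, M, N, O, P}.
P is among them, so fast-forward is possible.

Yes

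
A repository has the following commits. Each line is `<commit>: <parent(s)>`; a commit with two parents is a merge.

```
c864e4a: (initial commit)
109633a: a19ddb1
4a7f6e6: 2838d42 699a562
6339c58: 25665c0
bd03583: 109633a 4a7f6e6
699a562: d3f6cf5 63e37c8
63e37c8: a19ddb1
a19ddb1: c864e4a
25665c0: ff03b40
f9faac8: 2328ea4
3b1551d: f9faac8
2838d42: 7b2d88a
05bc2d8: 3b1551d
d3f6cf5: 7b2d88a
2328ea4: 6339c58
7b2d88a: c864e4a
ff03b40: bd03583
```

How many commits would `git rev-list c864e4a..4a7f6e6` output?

Reachable from 4a7f6e6: {2838d42, 4a7f6e6, 63e37c8, 699a562, 7b2d88a, a19ddb1, c864e4a, d3f6cf5}.
Reachable from c864e4a: {c864e4a}.
In 4a7f6e6's history but not c864e4a's: {2838d42, 4a7f6e6, 63e37c8, 699a562, 7b2d88a, a19ddb1, d3f6cf5} — 7 commits.

7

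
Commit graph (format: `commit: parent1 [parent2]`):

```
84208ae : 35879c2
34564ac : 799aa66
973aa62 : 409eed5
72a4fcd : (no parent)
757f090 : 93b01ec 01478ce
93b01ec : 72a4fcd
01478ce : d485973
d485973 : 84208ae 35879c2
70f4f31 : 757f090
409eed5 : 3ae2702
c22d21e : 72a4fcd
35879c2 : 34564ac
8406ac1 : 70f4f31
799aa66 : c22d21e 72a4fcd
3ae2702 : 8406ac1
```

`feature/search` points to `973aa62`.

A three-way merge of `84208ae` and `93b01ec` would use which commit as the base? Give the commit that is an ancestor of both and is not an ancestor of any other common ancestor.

Ancestors of 84208ae: {34564ac, 35879c2, 72a4fcd, 799aa66, 84208ae, c22d21e}.
Ancestors of 93b01ec: {72a4fcd, 93b01ec}.
Common ancestors: {72a4fcd}.
The only common ancestor is 72a4fcd, so it is the merge base.

72a4fcd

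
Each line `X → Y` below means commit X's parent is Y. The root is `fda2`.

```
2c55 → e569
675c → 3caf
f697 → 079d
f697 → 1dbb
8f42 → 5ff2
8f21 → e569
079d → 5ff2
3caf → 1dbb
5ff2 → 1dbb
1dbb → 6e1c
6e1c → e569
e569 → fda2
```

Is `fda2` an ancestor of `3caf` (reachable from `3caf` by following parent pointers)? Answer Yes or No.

Ancestors of 3caf (commits reachable by following parents): {1dbb, 3caf, 6e1c, e569, fda2}.
fda2 is in that set, so it is an ancestor of 3caf.

Yes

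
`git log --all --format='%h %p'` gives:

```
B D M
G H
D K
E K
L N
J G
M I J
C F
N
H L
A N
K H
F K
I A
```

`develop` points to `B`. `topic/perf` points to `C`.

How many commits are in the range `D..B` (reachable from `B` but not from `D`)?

Reachable from B: {A, B, D, G, H, I, J, K, L, M, N}.
Reachable from D: {D, H, K, L, N}.
In B's history but not D's: {A, B, G, I, J, M} — 6 commits.

6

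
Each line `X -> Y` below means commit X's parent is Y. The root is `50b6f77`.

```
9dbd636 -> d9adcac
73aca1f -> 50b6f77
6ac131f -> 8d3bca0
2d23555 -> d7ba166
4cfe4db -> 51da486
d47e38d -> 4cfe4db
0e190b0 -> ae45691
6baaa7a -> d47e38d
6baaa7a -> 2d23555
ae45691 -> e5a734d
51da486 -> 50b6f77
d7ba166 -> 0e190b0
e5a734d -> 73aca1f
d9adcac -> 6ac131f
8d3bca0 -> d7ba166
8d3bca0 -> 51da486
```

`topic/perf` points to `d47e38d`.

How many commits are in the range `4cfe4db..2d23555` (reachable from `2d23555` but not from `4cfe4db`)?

6

Reachable from 2d23555: {0e190b0, 2d23555, 50b6f77, 73aca1f, ae45691, d7ba166, e5a734d}.
Reachable from 4cfe4db: {4cfe4db, 50b6f77, 51da486}.
In 2d23555's history but not 4cfe4db's: {0e190b0, 2d23555, 73aca1f, ae45691, d7ba166, e5a734d} — 6 commits.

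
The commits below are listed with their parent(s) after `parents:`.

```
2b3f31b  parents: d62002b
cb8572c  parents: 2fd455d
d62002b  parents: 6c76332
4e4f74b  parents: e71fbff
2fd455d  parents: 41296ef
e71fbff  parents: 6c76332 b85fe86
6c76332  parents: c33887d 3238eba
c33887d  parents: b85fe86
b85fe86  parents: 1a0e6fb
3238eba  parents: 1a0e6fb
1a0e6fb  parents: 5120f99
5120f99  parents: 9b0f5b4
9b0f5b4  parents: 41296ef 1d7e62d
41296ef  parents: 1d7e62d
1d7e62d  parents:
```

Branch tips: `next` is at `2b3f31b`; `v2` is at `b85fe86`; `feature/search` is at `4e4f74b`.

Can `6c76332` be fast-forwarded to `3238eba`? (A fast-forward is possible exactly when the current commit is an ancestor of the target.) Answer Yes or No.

A fast-forward from 6c76332 to 3238eba is possible iff 6c76332 is an ancestor of 3238eba.
Ancestors of 3238eba: {1a0e6fb, 1d7e62d, 3238eba, 41296ef, 5120f99, 9b0f5b4}.
6c76332 is not among them, so fast-forward is not possible.

No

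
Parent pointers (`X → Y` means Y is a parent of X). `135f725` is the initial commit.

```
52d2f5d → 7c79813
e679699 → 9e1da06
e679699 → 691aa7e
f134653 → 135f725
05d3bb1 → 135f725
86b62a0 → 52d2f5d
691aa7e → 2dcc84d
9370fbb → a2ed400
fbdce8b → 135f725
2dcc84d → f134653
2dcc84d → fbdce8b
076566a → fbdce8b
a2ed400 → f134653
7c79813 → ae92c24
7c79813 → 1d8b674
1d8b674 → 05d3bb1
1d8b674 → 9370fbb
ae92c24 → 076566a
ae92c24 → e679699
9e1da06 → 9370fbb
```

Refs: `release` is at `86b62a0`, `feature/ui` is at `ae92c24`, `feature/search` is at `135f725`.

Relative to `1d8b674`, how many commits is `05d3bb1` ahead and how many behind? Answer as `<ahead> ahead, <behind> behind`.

Reachable from 05d3bb1: {05d3bb1, 135f725}.
Reachable from 1d8b674: {05d3bb1, 135f725, 1d8b674, 9370fbb, a2ed400, f134653}.
Only in 05d3bb1's history (ahead): {} — 0.
Only in 1d8b674's history (behind): {1d8b674, 9370fbb, a2ed400, f134653} — 4.

0 ahead, 4 behind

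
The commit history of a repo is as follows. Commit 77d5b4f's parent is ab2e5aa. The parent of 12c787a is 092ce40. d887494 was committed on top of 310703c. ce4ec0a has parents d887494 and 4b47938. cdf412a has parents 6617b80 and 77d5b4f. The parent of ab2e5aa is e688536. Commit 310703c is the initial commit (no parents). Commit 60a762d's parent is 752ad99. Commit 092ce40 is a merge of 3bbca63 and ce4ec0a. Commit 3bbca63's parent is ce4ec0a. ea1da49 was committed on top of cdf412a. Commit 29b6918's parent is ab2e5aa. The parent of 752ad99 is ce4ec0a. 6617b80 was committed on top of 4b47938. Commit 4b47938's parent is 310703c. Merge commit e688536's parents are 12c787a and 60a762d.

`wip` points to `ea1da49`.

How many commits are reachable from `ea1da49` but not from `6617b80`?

Reachable from ea1da49: {092ce40, 12c787a, 310703c, 3bbca63, 4b47938, 60a762d, 6617b80, 752ad99, 77d5b4f, ab2e5aa, cdf412a, ce4ec0a, d887494, e688536, ea1da49}.
Reachable from 6617b80: {310703c, 4b47938, 6617b80}.
In ea1da49's history but not 6617b80's: {092ce40, 12c787a, 3bbca63, 60a762d, 752ad99, 77d5b4f, ab2e5aa, cdf412a, ce4ec0a, d887494, e688536, ea1da49} — 12 commits.

12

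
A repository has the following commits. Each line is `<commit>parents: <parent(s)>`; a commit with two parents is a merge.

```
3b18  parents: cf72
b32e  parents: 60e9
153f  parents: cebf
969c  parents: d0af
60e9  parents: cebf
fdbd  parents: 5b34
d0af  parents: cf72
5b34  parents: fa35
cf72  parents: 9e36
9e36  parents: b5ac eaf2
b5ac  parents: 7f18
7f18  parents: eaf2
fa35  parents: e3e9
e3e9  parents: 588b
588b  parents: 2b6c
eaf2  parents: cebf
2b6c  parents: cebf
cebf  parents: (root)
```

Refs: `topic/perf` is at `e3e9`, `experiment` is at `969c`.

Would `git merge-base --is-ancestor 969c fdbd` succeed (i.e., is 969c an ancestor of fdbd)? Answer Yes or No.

Ancestors of fdbd: {2b6c, 588b, 5b34, cebf, e3e9, fa35, fdbd}.
969c is not in that set, so it is not an ancestor of fdbd.

No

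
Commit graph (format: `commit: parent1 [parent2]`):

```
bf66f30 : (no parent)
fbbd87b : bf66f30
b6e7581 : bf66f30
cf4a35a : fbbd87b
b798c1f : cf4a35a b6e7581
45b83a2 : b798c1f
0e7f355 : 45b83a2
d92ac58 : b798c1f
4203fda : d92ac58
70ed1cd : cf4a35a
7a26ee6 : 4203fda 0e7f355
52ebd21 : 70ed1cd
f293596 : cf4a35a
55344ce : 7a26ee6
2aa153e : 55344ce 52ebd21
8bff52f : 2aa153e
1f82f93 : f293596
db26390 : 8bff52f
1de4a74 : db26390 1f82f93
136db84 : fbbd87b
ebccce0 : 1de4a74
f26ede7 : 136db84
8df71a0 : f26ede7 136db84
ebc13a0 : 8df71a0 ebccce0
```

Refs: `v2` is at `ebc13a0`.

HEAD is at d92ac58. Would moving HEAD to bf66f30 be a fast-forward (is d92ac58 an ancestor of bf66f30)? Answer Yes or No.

A fast-forward from d92ac58 to bf66f30 is possible iff d92ac58 is an ancestor of bf66f30.
Ancestors of bf66f30: {bf66f30}.
d92ac58 is not among them, so fast-forward is not possible.

No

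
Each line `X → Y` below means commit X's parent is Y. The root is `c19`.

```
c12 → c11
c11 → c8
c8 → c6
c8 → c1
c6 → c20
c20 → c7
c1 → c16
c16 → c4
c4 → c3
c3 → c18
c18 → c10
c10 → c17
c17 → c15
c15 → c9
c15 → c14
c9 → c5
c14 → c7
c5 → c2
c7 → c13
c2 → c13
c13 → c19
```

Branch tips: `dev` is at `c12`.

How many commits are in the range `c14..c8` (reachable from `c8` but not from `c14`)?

14

Reachable from c8: {c1, c10, c13, c14, c15, c16, c17, c18, c19, c2, c20, c3, c4, c5, c6, c7, c8, c9}.
Reachable from c14: {c13, c14, c19, c7}.
In c8's history but not c14's: {c1, c10, c15, c16, c17, c18, c2, c20, c3, c4, c5, c6, c8, c9} — 14 commits.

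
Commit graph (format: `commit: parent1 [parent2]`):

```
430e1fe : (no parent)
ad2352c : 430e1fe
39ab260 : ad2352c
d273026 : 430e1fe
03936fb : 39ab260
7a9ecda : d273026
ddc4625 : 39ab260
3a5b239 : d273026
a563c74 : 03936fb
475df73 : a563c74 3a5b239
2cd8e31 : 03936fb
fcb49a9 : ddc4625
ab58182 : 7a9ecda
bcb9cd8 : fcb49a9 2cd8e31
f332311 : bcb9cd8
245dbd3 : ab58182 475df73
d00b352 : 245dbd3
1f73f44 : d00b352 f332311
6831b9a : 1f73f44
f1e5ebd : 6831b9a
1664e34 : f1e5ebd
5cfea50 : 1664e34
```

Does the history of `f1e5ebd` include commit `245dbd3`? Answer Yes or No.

Ancestors of f1e5ebd (commits reachable by following parents): {03936fb, 1f73f44, 245dbd3, 2cd8e31, 39ab260, 3a5b239, 430e1fe, 475df73, 6831b9a, 7a9ecda, a563c74, ab58182, ad2352c, bcb9cd8, d00b352, d273026, ddc4625, f1e5ebd, f332311, fcb49a9}.
245dbd3 is in that set, so it is an ancestor of f1e5ebd.

Yes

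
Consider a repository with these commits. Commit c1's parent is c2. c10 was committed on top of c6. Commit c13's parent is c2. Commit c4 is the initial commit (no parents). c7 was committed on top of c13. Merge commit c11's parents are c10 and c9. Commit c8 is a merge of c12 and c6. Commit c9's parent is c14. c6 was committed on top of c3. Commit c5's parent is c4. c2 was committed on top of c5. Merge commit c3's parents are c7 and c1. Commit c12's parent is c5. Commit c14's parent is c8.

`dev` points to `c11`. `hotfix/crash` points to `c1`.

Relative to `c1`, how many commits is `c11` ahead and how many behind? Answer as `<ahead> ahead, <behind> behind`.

Reachable from c11: {c1, c10, c11, c12, c13, c14, c2, c3, c4, c5, c6, c7, c8, c9}.
Reachable from c1: {c1, c2, c4, c5}.
Only in c11's history (ahead): {c10, c11, c12, c13, c14, c3, c6, c7, c8, c9} — 10.
Only in c1's history (behind): {} — 0.

10 ahead, 0 behind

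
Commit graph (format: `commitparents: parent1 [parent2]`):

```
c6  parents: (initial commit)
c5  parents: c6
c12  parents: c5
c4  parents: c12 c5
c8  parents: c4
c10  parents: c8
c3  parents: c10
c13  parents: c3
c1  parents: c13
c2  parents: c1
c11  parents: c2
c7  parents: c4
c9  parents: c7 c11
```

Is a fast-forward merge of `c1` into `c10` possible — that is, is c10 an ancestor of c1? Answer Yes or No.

A fast-forward from c10 to c1 is possible iff c10 is an ancestor of c1.
Ancestors of c1: {c1, c10, c12, c13, c3, c4, c5, c6, c8}.
c10 is among them, so fast-forward is possible.

Yes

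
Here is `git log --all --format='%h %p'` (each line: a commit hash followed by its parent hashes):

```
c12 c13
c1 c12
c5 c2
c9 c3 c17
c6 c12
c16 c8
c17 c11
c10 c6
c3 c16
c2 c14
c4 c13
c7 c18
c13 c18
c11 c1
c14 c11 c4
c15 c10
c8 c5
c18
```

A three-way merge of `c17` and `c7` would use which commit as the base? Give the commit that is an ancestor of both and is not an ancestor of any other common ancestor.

c18

Ancestors of c17: {c1, c11, c12, c13, c17, c18}.
Ancestors of c7: {c18, c7}.
Common ancestors: {c18}.
The only common ancestor is c18, so it is the merge base.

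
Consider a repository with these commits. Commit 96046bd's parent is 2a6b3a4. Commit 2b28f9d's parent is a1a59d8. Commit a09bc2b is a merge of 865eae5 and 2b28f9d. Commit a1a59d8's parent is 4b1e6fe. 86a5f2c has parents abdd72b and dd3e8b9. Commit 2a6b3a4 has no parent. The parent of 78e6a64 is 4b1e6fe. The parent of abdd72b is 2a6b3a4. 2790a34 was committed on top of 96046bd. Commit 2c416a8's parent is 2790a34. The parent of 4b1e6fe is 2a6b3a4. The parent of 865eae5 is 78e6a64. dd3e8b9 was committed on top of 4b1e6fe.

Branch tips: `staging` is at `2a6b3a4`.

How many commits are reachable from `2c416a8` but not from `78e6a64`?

3

Reachable from 2c416a8: {2790a34, 2a6b3a4, 2c416a8, 96046bd}.
Reachable from 78e6a64: {2a6b3a4, 4b1e6fe, 78e6a64}.
In 2c416a8's history but not 78e6a64's: {2790a34, 2c416a8, 96046bd} — 3 commits.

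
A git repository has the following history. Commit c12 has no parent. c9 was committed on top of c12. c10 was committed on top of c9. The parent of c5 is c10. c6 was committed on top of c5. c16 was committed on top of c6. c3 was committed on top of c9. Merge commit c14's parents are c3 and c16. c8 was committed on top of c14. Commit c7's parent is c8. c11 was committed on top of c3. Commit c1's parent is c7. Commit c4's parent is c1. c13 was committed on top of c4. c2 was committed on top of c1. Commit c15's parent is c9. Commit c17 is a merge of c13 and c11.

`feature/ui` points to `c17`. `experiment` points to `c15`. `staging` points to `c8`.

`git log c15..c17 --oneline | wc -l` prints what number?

13

Reachable from c17: {c1, c10, c11, c12, c13, c14, c16, c17, c3, c4, c5, c6, c7, c8, c9}.
Reachable from c15: {c12, c15, c9}.
In c17's history but not c15's: {c1, c10, c11, c13, c14, c16, c17, c3, c4, c5, c6, c7, c8} — 13 commits.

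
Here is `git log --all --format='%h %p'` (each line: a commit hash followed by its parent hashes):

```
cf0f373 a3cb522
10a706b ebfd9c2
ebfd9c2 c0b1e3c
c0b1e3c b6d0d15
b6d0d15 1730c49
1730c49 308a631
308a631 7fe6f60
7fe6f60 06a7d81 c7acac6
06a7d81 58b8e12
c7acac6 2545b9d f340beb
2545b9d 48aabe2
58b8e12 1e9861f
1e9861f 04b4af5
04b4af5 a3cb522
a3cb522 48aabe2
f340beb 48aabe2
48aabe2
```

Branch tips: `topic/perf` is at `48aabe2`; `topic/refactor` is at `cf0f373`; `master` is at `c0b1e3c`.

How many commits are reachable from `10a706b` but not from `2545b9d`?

14

Reachable from 10a706b: {04b4af5, 06a7d81, 10a706b, 1730c49, 1e9861f, 2545b9d, 308a631, 48aabe2, 58b8e12, 7fe6f60, a3cb522, b6d0d15, c0b1e3c, c7acac6, ebfd9c2, f340beb}.
Reachable from 2545b9d: {2545b9d, 48aabe2}.
In 10a706b's history but not 2545b9d's: {04b4af5, 06a7d81, 10a706b, 1730c49, 1e9861f, 308a631, 58b8e12, 7fe6f60, a3cb522, b6d0d15, c0b1e3c, c7acac6, ebfd9c2, f340beb} — 14 commits.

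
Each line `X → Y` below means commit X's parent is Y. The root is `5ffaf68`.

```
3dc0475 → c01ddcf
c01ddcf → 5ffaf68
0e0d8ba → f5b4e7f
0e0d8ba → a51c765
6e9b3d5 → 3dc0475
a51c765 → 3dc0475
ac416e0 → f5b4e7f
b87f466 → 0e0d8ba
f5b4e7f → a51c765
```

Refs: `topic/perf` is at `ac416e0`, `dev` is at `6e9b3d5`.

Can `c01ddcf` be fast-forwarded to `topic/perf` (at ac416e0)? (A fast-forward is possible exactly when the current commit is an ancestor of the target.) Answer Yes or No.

Yes

A fast-forward from c01ddcf to ac416e0 is possible iff c01ddcf is an ancestor of ac416e0.
Ancestors of ac416e0: {3dc0475, 5ffaf68, a51c765, ac416e0, c01ddcf, f5b4e7f}.
c01ddcf is among them, so fast-forward is possible.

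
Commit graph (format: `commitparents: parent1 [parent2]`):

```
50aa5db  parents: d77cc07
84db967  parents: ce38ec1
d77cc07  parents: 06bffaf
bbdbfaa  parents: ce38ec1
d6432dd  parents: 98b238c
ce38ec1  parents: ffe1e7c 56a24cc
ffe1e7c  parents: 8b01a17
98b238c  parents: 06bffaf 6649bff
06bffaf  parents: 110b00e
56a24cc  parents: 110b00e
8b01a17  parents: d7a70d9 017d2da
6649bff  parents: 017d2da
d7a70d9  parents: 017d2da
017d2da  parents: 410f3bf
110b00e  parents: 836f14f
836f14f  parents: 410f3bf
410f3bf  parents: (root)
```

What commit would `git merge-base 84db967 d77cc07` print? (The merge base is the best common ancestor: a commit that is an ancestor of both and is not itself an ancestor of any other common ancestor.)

110b00e

Ancestors of 84db967: {017d2da, 110b00e, 410f3bf, 56a24cc, 836f14f, 84db967, 8b01a17, ce38ec1, d7a70d9, ffe1e7c}.
Ancestors of d77cc07: {06bffaf, 110b00e, 410f3bf, 836f14f, d77cc07}.
Common ancestors: {110b00e, 410f3bf, 836f14f}.
Among these, 110b00e is not an ancestor of any other common ancestor — it is the merge base.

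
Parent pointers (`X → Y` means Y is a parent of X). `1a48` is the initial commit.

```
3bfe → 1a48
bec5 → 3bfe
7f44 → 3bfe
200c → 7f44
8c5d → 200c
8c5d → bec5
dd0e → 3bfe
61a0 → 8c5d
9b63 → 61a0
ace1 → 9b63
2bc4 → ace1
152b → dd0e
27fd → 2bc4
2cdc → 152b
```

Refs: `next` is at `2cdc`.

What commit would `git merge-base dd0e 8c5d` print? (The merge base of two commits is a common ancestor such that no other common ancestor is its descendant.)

Ancestors of dd0e: {1a48, 3bfe, dd0e}.
Ancestors of 8c5d: {1a48, 200c, 3bfe, 7f44, 8c5d, bec5}.
Common ancestors: {1a48, 3bfe}.
Among these, 3bfe is not an ancestor of any other common ancestor — it is the merge base.

3bfe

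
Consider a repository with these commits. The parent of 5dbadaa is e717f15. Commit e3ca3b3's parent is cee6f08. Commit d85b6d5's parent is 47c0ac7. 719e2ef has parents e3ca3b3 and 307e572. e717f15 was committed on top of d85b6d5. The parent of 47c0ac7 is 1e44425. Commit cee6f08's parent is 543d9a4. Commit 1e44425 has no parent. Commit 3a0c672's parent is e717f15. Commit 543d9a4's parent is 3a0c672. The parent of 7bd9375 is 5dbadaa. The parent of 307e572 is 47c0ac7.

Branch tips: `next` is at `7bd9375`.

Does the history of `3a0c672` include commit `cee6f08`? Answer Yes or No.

Ancestors of 3a0c672: {1e44425, 3a0c672, 47c0ac7, d85b6d5, e717f15}.
cee6f08 is not in that set, so it is not an ancestor of 3a0c672.

No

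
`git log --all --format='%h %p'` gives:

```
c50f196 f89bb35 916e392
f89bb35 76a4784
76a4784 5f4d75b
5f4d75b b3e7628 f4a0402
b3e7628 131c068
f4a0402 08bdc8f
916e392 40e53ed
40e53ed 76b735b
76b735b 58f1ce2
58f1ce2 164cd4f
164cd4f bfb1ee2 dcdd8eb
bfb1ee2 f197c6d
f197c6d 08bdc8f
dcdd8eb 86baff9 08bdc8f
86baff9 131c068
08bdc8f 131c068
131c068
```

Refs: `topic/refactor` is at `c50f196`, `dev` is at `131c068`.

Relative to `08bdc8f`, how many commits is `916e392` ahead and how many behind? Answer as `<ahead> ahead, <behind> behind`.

Reachable from 916e392: {08bdc8f, 131c068, 164cd4f, 40e53ed, 58f1ce2, 76b735b, 86baff9, 916e392, bfb1ee2, dcdd8eb, f197c6d}.
Reachable from 08bdc8f: {08bdc8f, 131c068}.
Only in 916e392's history (ahead): {164cd4f, 40e53ed, 58f1ce2, 76b735b, 86baff9, 916e392, bfb1ee2, dcdd8eb, f197c6d} — 9.
Only in 08bdc8f's history (behind): {} — 0.

9 ahead, 0 behind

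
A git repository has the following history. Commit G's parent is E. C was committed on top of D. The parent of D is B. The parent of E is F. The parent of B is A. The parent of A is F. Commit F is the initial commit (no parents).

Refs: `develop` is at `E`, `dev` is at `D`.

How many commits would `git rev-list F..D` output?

3

Reachable from D: {A, B, D, F}.
Reachable from F: {F}.
In D's history but not F's: {A, B, D} — 3 commits.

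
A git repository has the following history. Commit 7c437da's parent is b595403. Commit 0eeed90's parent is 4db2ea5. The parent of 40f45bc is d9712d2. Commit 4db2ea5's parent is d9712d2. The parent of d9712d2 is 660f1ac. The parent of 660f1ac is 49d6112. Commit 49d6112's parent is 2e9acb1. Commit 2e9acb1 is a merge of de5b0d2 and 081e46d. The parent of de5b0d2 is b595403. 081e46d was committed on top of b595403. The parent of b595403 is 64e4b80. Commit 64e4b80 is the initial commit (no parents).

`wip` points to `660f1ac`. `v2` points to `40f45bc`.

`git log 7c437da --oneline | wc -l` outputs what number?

3

Walking parent pointers from 7c437da: reachable set = {64e4b80, 7c437da, b595403}.
That is 3 commits.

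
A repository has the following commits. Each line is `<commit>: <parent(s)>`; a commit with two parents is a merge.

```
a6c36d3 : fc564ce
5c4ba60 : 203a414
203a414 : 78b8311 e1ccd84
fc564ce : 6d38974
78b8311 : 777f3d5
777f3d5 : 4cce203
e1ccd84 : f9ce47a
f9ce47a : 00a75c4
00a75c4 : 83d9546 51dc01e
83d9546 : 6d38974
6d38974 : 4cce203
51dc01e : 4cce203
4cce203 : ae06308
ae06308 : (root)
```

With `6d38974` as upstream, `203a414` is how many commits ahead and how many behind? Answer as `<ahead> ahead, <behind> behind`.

8 ahead, 0 behind

Reachable from 203a414: {00a75c4, 203a414, 4cce203, 51dc01e, 6d38974, 777f3d5, 78b8311, 83d9546, ae06308, e1ccd84, f9ce47a}.
Reachable from 6d38974: {4cce203, 6d38974, ae06308}.
Only in 203a414's history (ahead): {00a75c4, 203a414, 51dc01e, 777f3d5, 78b8311, 83d9546, e1ccd84, f9ce47a} — 8.
Only in 6d38974's history (behind): {} — 0.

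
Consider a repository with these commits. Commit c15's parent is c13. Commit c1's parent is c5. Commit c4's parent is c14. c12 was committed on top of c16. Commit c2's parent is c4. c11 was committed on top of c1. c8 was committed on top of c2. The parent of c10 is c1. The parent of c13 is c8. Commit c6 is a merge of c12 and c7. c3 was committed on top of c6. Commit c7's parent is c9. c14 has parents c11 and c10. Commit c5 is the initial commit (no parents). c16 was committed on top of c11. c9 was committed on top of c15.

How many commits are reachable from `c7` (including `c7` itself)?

Walking parent pointers from c7: reachable set = {c1, c10, c11, c13, c14, c15, c2, c4, c5, c7, c8, c9}.
That is 12 commits.

12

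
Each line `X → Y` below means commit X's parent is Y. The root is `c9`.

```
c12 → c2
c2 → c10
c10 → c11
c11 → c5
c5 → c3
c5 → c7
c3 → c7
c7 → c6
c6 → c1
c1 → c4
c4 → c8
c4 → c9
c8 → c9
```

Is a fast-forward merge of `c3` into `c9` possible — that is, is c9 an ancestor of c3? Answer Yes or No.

A fast-forward from c9 to c3 is possible iff c9 is an ancestor of c3.
Ancestors of c3: {c1, c3, c4, c6, c7, c8, c9}.
c9 is among them, so fast-forward is possible.

Yes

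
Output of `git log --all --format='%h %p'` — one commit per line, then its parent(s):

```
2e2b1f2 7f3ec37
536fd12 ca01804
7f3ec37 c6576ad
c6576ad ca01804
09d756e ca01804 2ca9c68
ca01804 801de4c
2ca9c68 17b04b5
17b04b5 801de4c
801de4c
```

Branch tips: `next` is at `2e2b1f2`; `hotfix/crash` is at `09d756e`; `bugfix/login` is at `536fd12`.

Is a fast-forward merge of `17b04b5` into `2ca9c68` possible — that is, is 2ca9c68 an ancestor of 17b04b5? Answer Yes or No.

A fast-forward from 2ca9c68 to 17b04b5 is possible iff 2ca9c68 is an ancestor of 17b04b5.
Ancestors of 17b04b5: {17b04b5, 801de4c}.
2ca9c68 is not among them, so fast-forward is not possible.

No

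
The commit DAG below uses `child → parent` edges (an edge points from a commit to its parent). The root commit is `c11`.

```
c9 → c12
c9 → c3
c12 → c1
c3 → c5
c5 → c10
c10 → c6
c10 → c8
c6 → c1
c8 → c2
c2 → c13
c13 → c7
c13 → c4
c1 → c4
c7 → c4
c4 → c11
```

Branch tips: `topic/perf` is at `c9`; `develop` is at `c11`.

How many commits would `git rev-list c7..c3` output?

8

Reachable from c3: {c1, c10, c11, c13, c2, c3, c4, c5, c6, c7, c8}.
Reachable from c7: {c11, c4, c7}.
In c3's history but not c7's: {c1, c10, c13, c2, c3, c5, c6, c8} — 8 commits.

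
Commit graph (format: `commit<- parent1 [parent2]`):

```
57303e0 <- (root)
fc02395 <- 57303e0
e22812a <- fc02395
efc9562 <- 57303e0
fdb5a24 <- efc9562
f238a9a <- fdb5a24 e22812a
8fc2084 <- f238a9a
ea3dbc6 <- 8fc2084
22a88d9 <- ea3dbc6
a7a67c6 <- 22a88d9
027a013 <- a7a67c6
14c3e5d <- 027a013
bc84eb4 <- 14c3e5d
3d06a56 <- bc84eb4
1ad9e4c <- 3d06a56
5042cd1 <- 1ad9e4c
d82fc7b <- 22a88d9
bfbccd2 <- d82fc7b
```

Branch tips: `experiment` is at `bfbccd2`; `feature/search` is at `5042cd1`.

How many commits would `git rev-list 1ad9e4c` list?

Walking parent pointers from 1ad9e4c: reachable set = {027a013, 14c3e5d, 1ad9e4c, 22a88d9, 3d06a56, 57303e0, 8fc2084, a7a67c6, bc84eb4, e22812a, ea3dbc6, efc9562, f238a9a, fc02395, fdb5a24}.
That is 15 commits.

15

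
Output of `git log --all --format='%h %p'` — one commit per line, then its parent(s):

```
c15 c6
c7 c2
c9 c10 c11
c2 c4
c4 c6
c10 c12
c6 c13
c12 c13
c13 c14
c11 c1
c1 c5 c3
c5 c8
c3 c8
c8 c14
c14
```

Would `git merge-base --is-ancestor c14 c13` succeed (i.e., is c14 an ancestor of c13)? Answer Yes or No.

Yes

Ancestors of c13 (commits reachable by following parents): {c13, c14}.
c14 is in that set, so it is an ancestor of c13.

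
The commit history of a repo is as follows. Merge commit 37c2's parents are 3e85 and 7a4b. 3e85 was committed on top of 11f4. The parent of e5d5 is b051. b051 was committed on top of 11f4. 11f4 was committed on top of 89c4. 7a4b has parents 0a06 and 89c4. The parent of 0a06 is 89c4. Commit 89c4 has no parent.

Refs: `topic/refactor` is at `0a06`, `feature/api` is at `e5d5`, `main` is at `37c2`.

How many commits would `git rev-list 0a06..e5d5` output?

Reachable from e5d5: {11f4, 89c4, b051, e5d5}.
Reachable from 0a06: {0a06, 89c4}.
In e5d5's history but not 0a06's: {11f4, b051, e5d5} — 3 commits.

3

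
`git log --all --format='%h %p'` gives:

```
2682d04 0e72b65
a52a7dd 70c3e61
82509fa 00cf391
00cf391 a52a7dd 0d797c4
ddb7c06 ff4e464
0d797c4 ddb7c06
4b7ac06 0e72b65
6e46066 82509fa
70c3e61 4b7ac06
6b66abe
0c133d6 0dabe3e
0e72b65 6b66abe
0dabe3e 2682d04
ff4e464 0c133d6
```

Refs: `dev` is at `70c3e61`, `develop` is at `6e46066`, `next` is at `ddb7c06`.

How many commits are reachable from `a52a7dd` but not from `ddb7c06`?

3

Reachable from a52a7dd: {0e72b65, 4b7ac06, 6b66abe, 70c3e61, a52a7dd}.
Reachable from ddb7c06: {0c133d6, 0dabe3e, 0e72b65, 2682d04, 6b66abe, ddb7c06, ff4e464}.
In a52a7dd's history but not ddb7c06's: {4b7ac06, 70c3e61, a52a7dd} — 3 commits.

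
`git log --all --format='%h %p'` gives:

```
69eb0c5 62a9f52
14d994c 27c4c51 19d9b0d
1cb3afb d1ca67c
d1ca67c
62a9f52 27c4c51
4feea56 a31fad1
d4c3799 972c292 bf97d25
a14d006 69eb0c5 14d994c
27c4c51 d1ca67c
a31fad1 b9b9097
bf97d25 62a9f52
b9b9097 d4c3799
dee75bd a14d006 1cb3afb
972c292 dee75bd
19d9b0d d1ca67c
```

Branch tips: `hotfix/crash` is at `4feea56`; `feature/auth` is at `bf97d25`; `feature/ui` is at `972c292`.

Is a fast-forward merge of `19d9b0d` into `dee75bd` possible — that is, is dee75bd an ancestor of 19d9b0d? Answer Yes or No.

A fast-forward from dee75bd to 19d9b0d is possible iff dee75bd is an ancestor of 19d9b0d.
Ancestors of 19d9b0d: {19d9b0d, d1ca67c}.
dee75bd is not among them, so fast-forward is not possible.

No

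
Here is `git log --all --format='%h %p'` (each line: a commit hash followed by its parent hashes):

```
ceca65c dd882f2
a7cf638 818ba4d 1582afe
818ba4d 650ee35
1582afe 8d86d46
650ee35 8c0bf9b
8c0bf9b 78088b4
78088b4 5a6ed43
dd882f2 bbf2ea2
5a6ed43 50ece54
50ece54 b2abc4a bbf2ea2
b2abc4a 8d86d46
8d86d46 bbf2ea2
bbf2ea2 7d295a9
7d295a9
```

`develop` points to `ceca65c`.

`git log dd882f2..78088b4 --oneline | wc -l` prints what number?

Reachable from 78088b4: {50ece54, 5a6ed43, 78088b4, 7d295a9, 8d86d46, b2abc4a, bbf2ea2}.
Reachable from dd882f2: {7d295a9, bbf2ea2, dd882f2}.
In 78088b4's history but not dd882f2's: {50ece54, 5a6ed43, 78088b4, 8d86d46, b2abc4a} — 5 commits.

5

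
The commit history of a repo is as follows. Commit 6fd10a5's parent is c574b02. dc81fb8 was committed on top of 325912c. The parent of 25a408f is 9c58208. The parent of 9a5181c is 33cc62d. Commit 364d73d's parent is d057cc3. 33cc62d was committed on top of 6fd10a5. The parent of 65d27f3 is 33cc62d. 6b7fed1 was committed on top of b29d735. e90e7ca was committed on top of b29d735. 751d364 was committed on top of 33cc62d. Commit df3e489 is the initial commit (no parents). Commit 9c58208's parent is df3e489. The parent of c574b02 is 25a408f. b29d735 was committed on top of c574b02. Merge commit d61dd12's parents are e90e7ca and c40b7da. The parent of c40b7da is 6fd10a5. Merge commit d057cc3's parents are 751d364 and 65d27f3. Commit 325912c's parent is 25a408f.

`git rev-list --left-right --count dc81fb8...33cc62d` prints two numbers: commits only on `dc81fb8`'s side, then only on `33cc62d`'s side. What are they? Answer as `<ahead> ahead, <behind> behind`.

Reachable from dc81fb8: {25a408f, 325912c, 9c58208, dc81fb8, df3e489}.
Reachable from 33cc62d: {25a408f, 33cc62d, 6fd10a5, 9c58208, c574b02, df3e489}.
Only in dc81fb8's history (ahead): {325912c, dc81fb8} — 2.
Only in 33cc62d's history (behind): {33cc62d, 6fd10a5, c574b02} — 3.

2 ahead, 3 behind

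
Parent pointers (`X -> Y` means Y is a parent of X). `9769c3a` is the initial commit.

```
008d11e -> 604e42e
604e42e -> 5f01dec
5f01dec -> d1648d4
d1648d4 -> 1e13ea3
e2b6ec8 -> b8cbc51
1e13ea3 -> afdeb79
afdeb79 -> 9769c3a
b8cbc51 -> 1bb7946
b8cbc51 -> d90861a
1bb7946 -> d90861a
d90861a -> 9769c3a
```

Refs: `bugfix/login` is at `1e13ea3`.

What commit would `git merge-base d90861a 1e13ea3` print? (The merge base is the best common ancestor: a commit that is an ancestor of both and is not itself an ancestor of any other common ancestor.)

9769c3a

Ancestors of d90861a: {9769c3a, d90861a}.
Ancestors of 1e13ea3: {1e13ea3, 9769c3a, afdeb79}.
Common ancestors: {9769c3a}.
The only common ancestor is 9769c3a, so it is the merge base.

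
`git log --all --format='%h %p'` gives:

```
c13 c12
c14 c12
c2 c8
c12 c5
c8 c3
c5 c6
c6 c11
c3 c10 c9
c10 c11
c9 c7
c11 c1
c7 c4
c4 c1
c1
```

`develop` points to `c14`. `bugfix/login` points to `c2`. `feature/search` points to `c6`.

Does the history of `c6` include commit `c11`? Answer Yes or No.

Yes

Ancestors of c6 (commits reachable by following parents): {c1, c11, c6}.
c11 is in that set, so it is an ancestor of c6.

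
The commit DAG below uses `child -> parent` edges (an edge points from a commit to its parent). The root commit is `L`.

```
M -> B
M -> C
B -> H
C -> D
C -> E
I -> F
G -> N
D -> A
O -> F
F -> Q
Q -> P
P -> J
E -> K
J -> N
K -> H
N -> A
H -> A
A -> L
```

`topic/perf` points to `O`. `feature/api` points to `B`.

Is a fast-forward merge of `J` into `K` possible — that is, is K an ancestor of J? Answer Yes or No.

A fast-forward from K to J is possible iff K is an ancestor of J.
Ancestors of J: {A, J, L, N}.
K is not among them, so fast-forward is not possible.

No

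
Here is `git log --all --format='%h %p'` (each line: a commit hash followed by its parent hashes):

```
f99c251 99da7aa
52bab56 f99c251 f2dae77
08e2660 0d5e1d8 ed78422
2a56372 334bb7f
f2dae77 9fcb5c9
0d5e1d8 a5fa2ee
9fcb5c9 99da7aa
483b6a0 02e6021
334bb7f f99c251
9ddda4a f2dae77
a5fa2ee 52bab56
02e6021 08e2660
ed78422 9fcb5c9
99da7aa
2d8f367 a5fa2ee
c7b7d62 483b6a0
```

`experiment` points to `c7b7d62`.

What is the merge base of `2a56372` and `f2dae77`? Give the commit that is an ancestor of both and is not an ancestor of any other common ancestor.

Ancestors of 2a56372: {2a56372, 334bb7f, 99da7aa, f99c251}.
Ancestors of f2dae77: {99da7aa, 9fcb5c9, f2dae77}.
Common ancestors: {99da7aa}.
The only common ancestor is 99da7aa, so it is the merge base.

99da7aa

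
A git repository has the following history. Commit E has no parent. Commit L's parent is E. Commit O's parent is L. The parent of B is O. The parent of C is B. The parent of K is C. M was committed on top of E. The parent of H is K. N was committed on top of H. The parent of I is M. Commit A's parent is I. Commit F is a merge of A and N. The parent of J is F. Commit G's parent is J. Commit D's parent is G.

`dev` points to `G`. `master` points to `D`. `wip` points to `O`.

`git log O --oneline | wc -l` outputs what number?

3

Walking parent pointers from O: reachable set = {E, L, O}.
That is 3 commits.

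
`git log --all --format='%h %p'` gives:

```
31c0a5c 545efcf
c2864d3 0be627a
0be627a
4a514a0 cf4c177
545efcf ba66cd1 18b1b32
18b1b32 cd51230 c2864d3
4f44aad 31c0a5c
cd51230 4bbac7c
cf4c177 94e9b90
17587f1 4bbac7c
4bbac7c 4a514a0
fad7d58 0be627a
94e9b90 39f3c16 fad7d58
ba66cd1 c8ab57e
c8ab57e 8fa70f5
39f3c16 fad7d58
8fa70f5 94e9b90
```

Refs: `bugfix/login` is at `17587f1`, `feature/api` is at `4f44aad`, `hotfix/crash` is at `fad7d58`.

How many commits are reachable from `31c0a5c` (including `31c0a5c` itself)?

Walking parent pointers from 31c0a5c: reachable set = {0be627a, 18b1b32, 31c0a5c, 39f3c16, 4a514a0, 4bbac7c, 545efcf, 8fa70f5, 94e9b90, ba66cd1, c2864d3, c8ab57e, cd51230, cf4c177, fad7d58}.
That is 15 commits.

15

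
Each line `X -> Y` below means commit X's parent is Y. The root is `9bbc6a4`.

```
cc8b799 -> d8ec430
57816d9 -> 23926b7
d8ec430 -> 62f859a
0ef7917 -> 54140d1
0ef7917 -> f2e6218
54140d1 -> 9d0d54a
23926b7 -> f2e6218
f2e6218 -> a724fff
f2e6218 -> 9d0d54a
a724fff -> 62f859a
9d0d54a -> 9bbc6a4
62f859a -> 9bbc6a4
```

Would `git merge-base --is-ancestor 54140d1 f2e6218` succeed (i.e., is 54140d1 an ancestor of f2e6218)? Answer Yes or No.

Ancestors of f2e6218: {62f859a, 9bbc6a4, 9d0d54a, a724fff, f2e6218}.
54140d1 is not in that set, so it is not an ancestor of f2e6218.

No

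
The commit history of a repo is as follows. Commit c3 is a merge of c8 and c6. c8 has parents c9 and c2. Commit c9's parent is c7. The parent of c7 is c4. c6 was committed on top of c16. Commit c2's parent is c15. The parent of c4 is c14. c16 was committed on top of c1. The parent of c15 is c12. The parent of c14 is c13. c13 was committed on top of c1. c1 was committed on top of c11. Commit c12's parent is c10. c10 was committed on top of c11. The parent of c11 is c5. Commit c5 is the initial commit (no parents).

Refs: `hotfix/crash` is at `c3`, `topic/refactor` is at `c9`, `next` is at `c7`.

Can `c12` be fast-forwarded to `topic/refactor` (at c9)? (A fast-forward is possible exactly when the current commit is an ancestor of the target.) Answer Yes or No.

A fast-forward from c12 to c9 is possible iff c12 is an ancestor of c9.
Ancestors of c9: {c1, c11, c13, c14, c4, c5, c7, c9}.
c12 is not among them, so fast-forward is not possible.

No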